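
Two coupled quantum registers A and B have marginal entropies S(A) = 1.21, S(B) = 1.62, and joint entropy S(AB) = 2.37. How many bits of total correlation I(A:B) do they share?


I(A:B) = S(A) + S(B) - S(AB)
= 1.21 + 1.62 - 2.37
= 0.4600

0.4600


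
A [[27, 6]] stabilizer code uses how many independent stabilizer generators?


For an [[n,k]] stabilizer code:
Number of stabilizer generators = n - k
= 27 - 6
= 21

21


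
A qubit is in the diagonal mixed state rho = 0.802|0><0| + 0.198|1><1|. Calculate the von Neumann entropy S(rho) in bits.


S = -p*log2(p) - (1-p)*log2(1-p)
p = 0.8020, 1-p = 0.1980
= -0.8020 * log2(0.8020) - 0.1980 * log2(0.1980)
= -(-0.2553) - (-0.4626)
= 0.7179

0.7179


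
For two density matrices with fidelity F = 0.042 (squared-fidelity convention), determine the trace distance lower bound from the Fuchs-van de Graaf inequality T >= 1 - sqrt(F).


Fuchs-van de Graaf (squared-fidelity convention): 1 - sqrt(F) <= T <= sqrt(1 - F).
Lower bound: T >= 1 - sqrt(F)
sqrt(F) = sqrt(0.042) = 0.2049
T >= 1 - 0.2049
T >= 0.7951

0.7951


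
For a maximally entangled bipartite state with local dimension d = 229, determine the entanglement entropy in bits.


For a maximally entangled state in d x d:
S = log2(d) = log2(229)
= 7.8392

7.8392


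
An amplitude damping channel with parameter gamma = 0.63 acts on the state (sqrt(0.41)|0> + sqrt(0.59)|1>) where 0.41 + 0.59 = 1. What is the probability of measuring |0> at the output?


For amplitude damping with parameter gamma on state sqrt(a)|0> + sqrt(b)|1>:
alpha^2 = 0.41, beta^2 = 0.59
P(|0>) = alpha^2 + gamma * beta^2
= 0.41 + 0.63 * 0.59
= 0.41 + 0.3717
= 0.7817

0.7817


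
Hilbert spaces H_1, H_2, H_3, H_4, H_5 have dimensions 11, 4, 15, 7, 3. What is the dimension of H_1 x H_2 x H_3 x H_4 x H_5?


dim(H_1 x H_2 x H_3 x H_4 x H_5) = 11 * 4 * 15 * 7 * 3
= 44 * 15 * 7 * 3
= 660 * 7 * 3
= 4620 * 3
= 13860

13860


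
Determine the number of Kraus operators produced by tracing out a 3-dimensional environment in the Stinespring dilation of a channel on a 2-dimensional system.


Tracing out the environment in an orthonormal basis {|i>_E} gives Kraus operators K_i = <i|_E U |0>_E.
Number of Kraus operators = dim(H_env) = d_env
= 3

3


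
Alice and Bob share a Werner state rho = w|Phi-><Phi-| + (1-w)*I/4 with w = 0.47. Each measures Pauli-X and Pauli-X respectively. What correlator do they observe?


|Phi-> = (|00> - |11>)/sqrt(2)
For the pure Bell state, <X_A X_B> = -1 (Bell-state Pauli correlator).
The maximally-mixed part I/4 has tr(I/4 * P tensor P) = 0 for any traceless Pauli P.
So <X_A X_B>_rho = w * (-1) + (1 - w) * 0
= 0.47 * (-1)
= -0.4700

-0.4700


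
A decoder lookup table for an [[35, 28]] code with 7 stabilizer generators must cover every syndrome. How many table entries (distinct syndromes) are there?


Each stabilizer generator gives a binary (+1 or -1) measurement outcome.
With 7 independent generators:
Total syndromes = 2^7
= 128

128


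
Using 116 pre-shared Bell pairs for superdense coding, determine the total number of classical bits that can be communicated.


Superdense coding allows 2 classical bits per shared entangled pair.
116 pair(s) -> 2 * 116 = 232 classical bits

232


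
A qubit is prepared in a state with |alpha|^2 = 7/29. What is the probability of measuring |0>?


|alpha|^2 = 7/29 = 0.2414
|beta|^2 = 1 - 7/29 = 22/29 = 0.7586
P(|0>) = |alpha|^2 = 0.2414

0.2414


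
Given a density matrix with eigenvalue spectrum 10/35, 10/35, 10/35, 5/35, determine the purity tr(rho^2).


tr(rho^2) = sum of eigenvalues squared
= (10/35)^2 + (10/35)^2 + (10/35)^2 + (5/35)^2
= (100 + 100 + 100 + 25) / 1225
= 325/1225
= 0.2653

0.2653


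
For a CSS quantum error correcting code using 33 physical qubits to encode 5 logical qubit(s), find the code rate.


Code rate R = k/n
= 5/33
= 0.1515

0.1515


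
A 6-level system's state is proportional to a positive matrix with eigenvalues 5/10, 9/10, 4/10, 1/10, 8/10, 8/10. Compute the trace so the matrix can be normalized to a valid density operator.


tr(M) = sum of eigenvalues
= 5/10 + 9/10 + 4/10 + 1/10 + 8/10 + 8/10
= 35/10
= 3.5000

3.5000


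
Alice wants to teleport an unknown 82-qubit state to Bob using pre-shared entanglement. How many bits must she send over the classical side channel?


Quantum teleportation requires 2 classical bits per qubit teleported.
82 qubit(s) -> 2 * 82 = 164 classical bits

164


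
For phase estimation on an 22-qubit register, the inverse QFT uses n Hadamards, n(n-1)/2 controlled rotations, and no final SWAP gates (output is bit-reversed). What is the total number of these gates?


Hadamard gates: 22
Controlled rotations: n*(n-1)/2 = 22*21/2 = 231
SWAP gates: 0 (omitted)
Total = 22 + 231
= 253

253


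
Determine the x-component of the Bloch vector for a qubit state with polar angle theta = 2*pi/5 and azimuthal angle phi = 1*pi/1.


theta = 1.2566, phi = 3.1416
r_x = sin(theta)*cos(phi) = 0.9511 * -1.0000
r_x = -0.9511

-0.9511


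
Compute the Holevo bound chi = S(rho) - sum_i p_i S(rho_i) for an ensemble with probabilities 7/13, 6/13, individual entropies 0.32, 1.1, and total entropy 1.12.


chi = S(rho) - sum_i p_i * S(rho_i)
Weighted entropy = 7/13 * 0.32 + 6/13 * 1.1
= 0.6800
chi = 1.12 - 0.6800
= 0.4400

0.4400


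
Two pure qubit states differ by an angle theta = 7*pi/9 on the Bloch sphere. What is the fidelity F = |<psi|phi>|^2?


For states separated by angle theta on Bloch sphere:
F = cos^2(theta/2)
theta = 7*pi/9 = 2.4435
theta/2 = 1.2217
cos(theta/2) = 0.3420
F = 0.1170

0.1170


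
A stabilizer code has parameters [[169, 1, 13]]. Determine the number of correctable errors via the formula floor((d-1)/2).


Code parameters: [[169, 1, 13]], distance d = 13.
Number of correctable errors = floor((d-1)/2)
= floor((13 - 1)/2)
= floor(12/2)
= 6

6


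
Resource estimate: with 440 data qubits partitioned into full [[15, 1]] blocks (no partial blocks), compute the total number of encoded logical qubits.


Each code block uses 15 physical qubits for 1 logical qubit(s).
Number of complete blocks = floor(440 / 15) = 29
Logical qubits = 29 * 1
= 29

29


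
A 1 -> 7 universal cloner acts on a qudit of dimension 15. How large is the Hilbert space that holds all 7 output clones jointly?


Output space = H^(tensor 7) where dim(H) = 15
dim = 15^7
= 225 (after 2 factors)
= 3375 (after 3 factors)
= 50625 (after 4 factors)
= 759375 (after 5 factors)
= 11390625 (after 6 factors)
= 170859375 (after 7 factors)
= 170859375

170859375


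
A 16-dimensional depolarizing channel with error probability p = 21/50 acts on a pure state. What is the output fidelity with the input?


F = (1-p) + p/d
= (1 - 0.4200) + 0.4200/16
= 0.5800 + 0.0262
= 0.6063

0.6063


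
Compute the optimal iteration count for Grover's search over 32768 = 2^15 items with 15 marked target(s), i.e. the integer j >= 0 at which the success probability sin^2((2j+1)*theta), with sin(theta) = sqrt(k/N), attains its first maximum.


After j Grover iterations the success probability is P(j) = sin^2((2j+1)*theta), where sin(theta) = sqrt(k/N).
N = 2^15 = 32768, k = 15
sin(theta) = sqrt(k/N) = 0.0213954124
theta = arcsin(sqrt(k/N)) = 0.02139704508 rad
P(j) reaches its first maximum when (2j+1)*theta is as close as possible to pi/2, i.e. j = round(pi/(4*theta) - 1/2).
pi/(4*theta) - 1/2 = 36.2059
(For comparison, the common estimate pi/4 * sqrt(N/k) = 36.7087; the exact maximiser is used here.)
Optimal iterations = 36

36


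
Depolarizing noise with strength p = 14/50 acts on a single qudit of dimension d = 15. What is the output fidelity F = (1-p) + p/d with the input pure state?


F = (1-p) + p/d
= (1 - 0.2800) + 0.2800/15
= 0.7200 + 0.0187
= 0.7387

0.7387


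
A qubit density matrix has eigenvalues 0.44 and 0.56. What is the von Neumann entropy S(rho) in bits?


S = -p*log2(p) - (1-p)*log2(1-p)
p = 0.4400, 1-p = 0.5600
= -0.4400 * log2(0.4400) - 0.5600 * log2(0.5600)
= -(-0.5211) - (-0.4684)
= 0.9896

0.9896


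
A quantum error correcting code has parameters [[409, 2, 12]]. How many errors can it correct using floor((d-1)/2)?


Code parameters: [[409, 2, 12]], distance d = 12.
Number of correctable errors = floor((d-1)/2)
= floor((12 - 1)/2)
= floor(11/2)
= 5

5


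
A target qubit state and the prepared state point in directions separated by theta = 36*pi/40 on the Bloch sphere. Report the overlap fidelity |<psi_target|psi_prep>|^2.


For states separated by angle theta on Bloch sphere:
F = cos^2(theta/2)
theta = 36*pi/40 = 2.8274
theta/2 = 1.4137
cos(theta/2) = 0.1564
F = 0.0245

0.0245


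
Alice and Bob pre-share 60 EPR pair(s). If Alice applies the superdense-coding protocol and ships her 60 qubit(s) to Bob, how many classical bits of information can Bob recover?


Superdense coding allows 2 classical bits per shared entangled pair.
60 pair(s) -> 2 * 60 = 120 classical bits

120


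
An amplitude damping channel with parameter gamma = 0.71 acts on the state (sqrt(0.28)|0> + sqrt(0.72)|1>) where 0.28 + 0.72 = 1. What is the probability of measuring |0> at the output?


For amplitude damping with parameter gamma on state sqrt(a)|0> + sqrt(b)|1>:
alpha^2 = 0.28, beta^2 = 0.72
P(|0>) = alpha^2 + gamma * beta^2
= 0.28 + 0.71 * 0.72
= 0.28 + 0.5112
= 0.7912

0.7912


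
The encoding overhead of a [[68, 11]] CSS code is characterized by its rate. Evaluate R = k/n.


Code rate R = k/n
= 11/68
= 0.1618

0.1618


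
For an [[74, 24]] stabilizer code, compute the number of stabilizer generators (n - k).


For an [[n,k]] stabilizer code:
Number of stabilizer generators = n - k
= 74 - 24
= 50

50


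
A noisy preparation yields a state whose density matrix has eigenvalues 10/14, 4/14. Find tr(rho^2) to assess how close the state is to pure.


tr(rho^2) = sum of eigenvalues squared
= (10/14)^2 + (4/14)^2
= (100 + 16) / 196
= 116/196
= 0.5918

0.5918


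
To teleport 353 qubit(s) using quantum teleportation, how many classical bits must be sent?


Quantum teleportation requires 2 classical bits per qubit teleported.
353 qubit(s) -> 2 * 353 = 706 classical bits

706


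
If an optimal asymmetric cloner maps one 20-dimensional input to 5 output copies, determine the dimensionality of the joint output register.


Output space = H^(tensor 5) where dim(H) = 20
dim = 20^5
= 400 (after 2 factors)
= 8000 (after 3 factors)
= 160000 (after 4 factors)
= 3200000 (after 5 factors)
= 3200000

3200000


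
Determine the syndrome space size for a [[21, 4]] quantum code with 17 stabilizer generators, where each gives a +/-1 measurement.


Each stabilizer generator gives a binary (+1 or -1) measurement outcome.
With 17 independent generators:
Total syndromes = 2^17
= 131072

131072


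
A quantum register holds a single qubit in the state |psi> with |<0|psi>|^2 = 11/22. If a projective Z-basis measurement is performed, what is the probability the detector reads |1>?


|alpha|^2 = 11/22 = 0.5000
|beta|^2 = 1 - 11/22 = 11/22 = 0.5000
P(|1>) = |beta|^2 = 0.5000

0.5000


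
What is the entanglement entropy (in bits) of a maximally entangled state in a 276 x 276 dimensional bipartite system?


For a maximally entangled state in d x d:
S = log2(d) = log2(276)
= 8.1085

8.1085


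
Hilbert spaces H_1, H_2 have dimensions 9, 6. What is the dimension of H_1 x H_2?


dim(H_1 x H_2) = 9 * 6
= 54

54


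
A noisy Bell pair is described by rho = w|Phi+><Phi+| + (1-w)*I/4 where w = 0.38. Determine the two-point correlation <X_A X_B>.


|Phi+> = (|00> + |11>)/sqrt(2)
For the pure Bell state, <X_A X_B> = +1 (Bell-state Pauli correlator).
The maximally-mixed part I/4 has tr(I/4 * P tensor P) = 0 for any traceless Pauli P.
So <X_A X_B>_rho = w * (+1) + (1 - w) * 0
= 0.38 * (+1)
= 0.3800

0.3800


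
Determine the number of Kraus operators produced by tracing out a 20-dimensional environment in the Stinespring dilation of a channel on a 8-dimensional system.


Tracing out the environment in an orthonormal basis {|i>_E} gives Kraus operators K_i = <i|_E U |0>_E.
Number of Kraus operators = dim(H_env) = d_env
= 20

20


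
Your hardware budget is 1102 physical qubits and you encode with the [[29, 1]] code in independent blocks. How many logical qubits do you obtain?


Each code block uses 29 physical qubits for 1 logical qubit(s).
Number of complete blocks = floor(1102 / 29) = 38
Logical qubits = 38 * 1
= 38

38


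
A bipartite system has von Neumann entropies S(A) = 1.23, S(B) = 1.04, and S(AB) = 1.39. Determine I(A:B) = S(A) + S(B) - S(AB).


I(A:B) = S(A) + S(B) - S(AB)
= 1.23 + 1.04 - 1.39
= 0.8800

0.8800


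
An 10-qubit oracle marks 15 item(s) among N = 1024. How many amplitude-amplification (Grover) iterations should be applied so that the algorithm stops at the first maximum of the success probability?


After j Grover iterations the success probability is P(j) = sin^2((2j+1)*theta), where sin(theta) = sqrt(k/N).
N = 2^10 = 1024, k = 15
sin(theta) = sqrt(k/N) = 0.1210307296
theta = arcsin(sqrt(k/N)) = 0.1213281797 rad
P(j) reaches its first maximum when (2j+1)*theta is as close as possible to pi/2, i.e. j = round(pi/(4*theta) - 1/2).
pi/(4*theta) - 1/2 = 5.9733
(For comparison, the common estimate pi/4 * sqrt(N/k) = 6.4892; the exact maximiser is used here.)
Optimal iterations = 6

6


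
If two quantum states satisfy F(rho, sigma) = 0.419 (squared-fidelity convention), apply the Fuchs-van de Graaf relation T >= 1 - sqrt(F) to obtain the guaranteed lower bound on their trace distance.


Fuchs-van de Graaf (squared-fidelity convention): 1 - sqrt(F) <= T <= sqrt(1 - F).
Lower bound: T >= 1 - sqrt(F)
sqrt(F) = sqrt(0.419) = 0.6473
T >= 1 - 0.6473
T >= 0.3527

0.3527


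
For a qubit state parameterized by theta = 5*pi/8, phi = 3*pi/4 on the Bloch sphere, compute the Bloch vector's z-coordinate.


theta = 1.9635, phi = 2.3562
r_z = cos(theta) = -0.3827

-0.3827


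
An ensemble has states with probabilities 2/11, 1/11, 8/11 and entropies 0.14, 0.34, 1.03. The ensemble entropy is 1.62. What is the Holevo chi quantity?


chi = S(rho) - sum_i p_i * S(rho_i)
Weighted entropy = 2/11 * 0.14 + 1/11 * 0.34 + 8/11 * 1.03
= 0.8055
chi = 1.62 - 0.8055
= 0.8145

0.8145


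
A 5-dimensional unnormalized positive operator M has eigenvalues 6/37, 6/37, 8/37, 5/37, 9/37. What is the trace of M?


tr(M) = sum of eigenvalues
= 6/37 + 6/37 + 8/37 + 5/37 + 9/37
= 34/37
= 0.9189

0.9189


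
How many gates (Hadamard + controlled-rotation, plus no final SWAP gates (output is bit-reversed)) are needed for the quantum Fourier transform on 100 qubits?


Hadamard gates: 100
Controlled rotations: n*(n-1)/2 = 100*99/2 = 4950
SWAP gates: 0 (omitted)
Total = 100 + 4950
= 5050

5050


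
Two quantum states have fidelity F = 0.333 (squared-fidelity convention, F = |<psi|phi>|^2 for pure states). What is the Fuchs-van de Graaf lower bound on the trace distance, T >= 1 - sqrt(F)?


Fuchs-van de Graaf (squared-fidelity convention): 1 - sqrt(F) <= T <= sqrt(1 - F).
Lower bound: T >= 1 - sqrt(F)
sqrt(F) = sqrt(0.333) = 0.5771
T >= 1 - 0.5771
T >= 0.4229

0.4229


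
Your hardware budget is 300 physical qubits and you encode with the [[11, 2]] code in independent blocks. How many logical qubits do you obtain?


Each code block uses 11 physical qubits for 2 logical qubit(s).
Number of complete blocks = floor(300 / 11) = 27
Logical qubits = 27 * 2
= 54

54


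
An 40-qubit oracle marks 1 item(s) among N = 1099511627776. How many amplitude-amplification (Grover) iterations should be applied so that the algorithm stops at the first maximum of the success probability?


After j Grover iterations the success probability is P(j) = sin^2((2j+1)*theta), where sin(theta) = sqrt(k/N).
N = 2^40 = 1099511627776, k = 1
sin(theta) = sqrt(k/N) = 9.536743164e-07
theta = arcsin(sqrt(k/N)) = 9.536743164e-07 rad
P(j) reaches its first maximum when (2j+1)*theta is as close as possible to pi/2, i.e. j = round(pi/(4*theta) - 1/2).
pi/(4*theta) - 1/2 = 823549.1646
(For comparison, the common estimate pi/4 * sqrt(N/k) = 823549.6646; the exact maximiser is used here.)
Optimal iterations = 823549

823549


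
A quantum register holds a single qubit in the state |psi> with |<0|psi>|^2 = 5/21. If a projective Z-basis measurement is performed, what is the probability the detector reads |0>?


|alpha|^2 = 5/21 = 0.2381
|beta|^2 = 1 - 5/21 = 16/21 = 0.7619
P(|0>) = |alpha|^2 = 0.2381

0.2381


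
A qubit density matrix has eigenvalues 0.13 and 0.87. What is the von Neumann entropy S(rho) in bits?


S = -p*log2(p) - (1-p)*log2(1-p)
p = 0.1300, 1-p = 0.8700
= -0.1300 * log2(0.1300) - 0.8700 * log2(0.8700)
= -(-0.3826) - (-0.1748)
= 0.5574

0.5574


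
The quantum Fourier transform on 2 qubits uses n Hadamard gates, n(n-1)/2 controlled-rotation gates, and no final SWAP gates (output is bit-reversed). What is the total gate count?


Hadamard gates: 2
Controlled rotations: n*(n-1)/2 = 2*1/2 = 1
SWAP gates: 0 (omitted)
Total = 2 + 1
= 3

3


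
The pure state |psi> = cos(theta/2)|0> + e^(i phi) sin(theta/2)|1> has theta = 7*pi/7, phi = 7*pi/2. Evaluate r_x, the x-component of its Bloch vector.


theta = 3.1416, phi = 10.9956
r_x = sin(theta)*cos(phi) = 0.0000 * 0.0000
r_x = 0.0000

0.0000


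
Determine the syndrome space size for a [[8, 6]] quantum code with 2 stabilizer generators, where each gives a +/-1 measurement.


Each stabilizer generator gives a binary (+1 or -1) measurement outcome.
With 2 independent generators:
Total syndromes = 2^2
= 4

4


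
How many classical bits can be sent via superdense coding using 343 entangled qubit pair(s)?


Superdense coding allows 2 classical bits per shared entangled pair.
343 pair(s) -> 2 * 343 = 686 classical bits

686


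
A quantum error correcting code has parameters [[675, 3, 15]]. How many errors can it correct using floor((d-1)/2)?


Code parameters: [[675, 3, 15]], distance d = 15.
Number of correctable errors = floor((d-1)/2)
= floor((15 - 1)/2)
= floor(14/2)
= 7

7


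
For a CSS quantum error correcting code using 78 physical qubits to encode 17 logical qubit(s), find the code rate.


Code rate R = k/n
= 17/78
= 0.2179

0.2179


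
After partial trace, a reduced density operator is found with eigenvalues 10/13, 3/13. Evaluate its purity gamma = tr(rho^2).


tr(rho^2) = sum of eigenvalues squared
= (10/13)^2 + (3/13)^2
= (100 + 9) / 169
= 109/169
= 0.6450

0.6450


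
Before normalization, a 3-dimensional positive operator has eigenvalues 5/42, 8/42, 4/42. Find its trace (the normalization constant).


tr(M) = sum of eigenvalues
= 5/42 + 8/42 + 4/42
= 17/42
= 0.4048

0.4048


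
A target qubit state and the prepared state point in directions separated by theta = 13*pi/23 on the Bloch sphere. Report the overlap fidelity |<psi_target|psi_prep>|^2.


For states separated by angle theta on Bloch sphere:
F = cos^2(theta/2)
theta = 13*pi/23 = 1.7757
theta/2 = 0.8878
cos(theta/2) = 0.6311
F = 0.3983

0.3983


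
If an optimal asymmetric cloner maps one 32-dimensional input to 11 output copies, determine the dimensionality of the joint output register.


Output space = H^(tensor 11) where dim(H) = 32
dim = 32^11
= 1024 (after 2 factors)
= 32768 (after 3 factors)
= 1048576 (after 4 factors)
= 33554432 (after 5 factors)
= 1073741824 (after 6 factors)
= 34359738368 (after 7 factors)
= 1099511627776 (after 8 factors)
= 35184372088832 (after 9 factors)
= 1125899906842624 (after 10 factors)
= 36028797018963968 (after 11 factors)
= 36028797018963968

36028797018963968


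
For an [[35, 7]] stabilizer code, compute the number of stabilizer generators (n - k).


For an [[n,k]] stabilizer code:
Number of stabilizer generators = n - k
= 35 - 7
= 28

28


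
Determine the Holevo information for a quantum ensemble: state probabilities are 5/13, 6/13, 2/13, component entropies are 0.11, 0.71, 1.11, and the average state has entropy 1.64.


chi = S(rho) - sum_i p_i * S(rho_i)
Weighted entropy = 5/13 * 0.11 + 6/13 * 0.71 + 2/13 * 1.11
= 0.5408
chi = 1.64 - 0.5408
= 1.0992

1.0992


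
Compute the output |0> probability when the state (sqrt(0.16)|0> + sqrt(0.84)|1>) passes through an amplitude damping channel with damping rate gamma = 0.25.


For amplitude damping with parameter gamma on state sqrt(a)|0> + sqrt(b)|1>:
alpha^2 = 0.16, beta^2 = 0.84
P(|0>) = alpha^2 + gamma * beta^2
= 0.16 + 0.25 * 0.84
= 0.16 + 0.2100
= 0.3700

0.3700


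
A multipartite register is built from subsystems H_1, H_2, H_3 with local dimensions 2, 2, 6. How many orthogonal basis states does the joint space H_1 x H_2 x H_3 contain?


dim(H_1 x H_2 x H_3) = 2 * 2 * 6
= 4 * 6
= 24

24


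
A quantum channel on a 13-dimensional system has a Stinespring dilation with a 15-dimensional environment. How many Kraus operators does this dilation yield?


Tracing out the environment in an orthonormal basis {|i>_E} gives Kraus operators K_i = <i|_E U |0>_E.
Number of Kraus operators = dim(H_env) = d_env
= 15

15


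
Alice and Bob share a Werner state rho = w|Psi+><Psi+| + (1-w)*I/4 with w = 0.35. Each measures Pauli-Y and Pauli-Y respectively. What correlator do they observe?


|Psi+> = (|01> + |10>)/sqrt(2)
For the pure Bell state, <Y_A Y_B> = +1 (Bell-state Pauli correlator).
The maximally-mixed part I/4 has tr(I/4 * P tensor P) = 0 for any traceless Pauli P.
So <Y_A Y_B>_rho = w * (+1) + (1 - w) * 0
= 0.35 * (+1)
= 0.3500

0.3500


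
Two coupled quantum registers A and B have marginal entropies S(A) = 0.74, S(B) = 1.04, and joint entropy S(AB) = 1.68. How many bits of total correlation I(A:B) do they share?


I(A:B) = S(A) + S(B) - S(AB)
= 0.74 + 1.04 - 1.68
= 0.1000

0.1000


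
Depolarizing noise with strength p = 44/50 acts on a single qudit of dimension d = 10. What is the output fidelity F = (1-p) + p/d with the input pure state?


F = (1-p) + p/d
= (1 - 0.8800) + 0.8800/10
= 0.1200 + 0.0880
= 0.2080

0.2080


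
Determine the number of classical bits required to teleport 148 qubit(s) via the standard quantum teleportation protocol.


Quantum teleportation requires 2 classical bits per qubit teleported.
148 qubit(s) -> 2 * 148 = 296 classical bits

296


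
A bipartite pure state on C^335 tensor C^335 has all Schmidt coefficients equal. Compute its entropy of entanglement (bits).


For a maximally entangled state in d x d:
S = log2(d) = log2(335)
= 8.3880

8.3880


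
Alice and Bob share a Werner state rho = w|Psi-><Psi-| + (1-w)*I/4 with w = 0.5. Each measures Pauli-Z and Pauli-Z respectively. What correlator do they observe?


|Psi-> = (|01> - |10>)/sqrt(2)
For the pure Bell state, <Z_A Z_B> = -1 (Bell-state Pauli correlator).
The maximally-mixed part I/4 has tr(I/4 * P tensor P) = 0 for any traceless Pauli P.
So <Z_A Z_B>_rho = w * (-1) + (1 - w) * 0
= 0.5 * (-1)
= -0.5000

-0.5000


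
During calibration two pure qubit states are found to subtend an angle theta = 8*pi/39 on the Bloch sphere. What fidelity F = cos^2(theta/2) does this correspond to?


For states separated by angle theta on Bloch sphere:
F = cos^2(theta/2)
theta = 8*pi/39 = 0.6444
theta/2 = 0.3222
cos(theta/2) = 0.9485
F = 0.8997

0.8997


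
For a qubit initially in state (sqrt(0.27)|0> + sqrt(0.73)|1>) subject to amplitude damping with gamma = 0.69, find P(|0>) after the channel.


For amplitude damping with parameter gamma on state sqrt(a)|0> + sqrt(b)|1>:
alpha^2 = 0.27, beta^2 = 0.73
P(|0>) = alpha^2 + gamma * beta^2
= 0.27 + 0.69 * 0.73
= 0.27 + 0.5037
= 0.7737

0.7737


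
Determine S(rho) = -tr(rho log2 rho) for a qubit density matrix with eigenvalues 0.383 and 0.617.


S = -p*log2(p) - (1-p)*log2(1-p)
p = 0.3830, 1-p = 0.6170
= -0.3830 * log2(0.3830) - 0.6170 * log2(0.6170)
= -(-0.5303) - (-0.4298)
= 0.9601

0.9601


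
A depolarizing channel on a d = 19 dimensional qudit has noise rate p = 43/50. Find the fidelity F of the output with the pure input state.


F = (1-p) + p/d
= (1 - 0.8600) + 0.8600/19
= 0.1400 + 0.0453
= 0.1853

0.1853


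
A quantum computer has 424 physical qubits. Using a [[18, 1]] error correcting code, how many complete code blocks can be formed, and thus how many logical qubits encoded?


Each code block uses 18 physical qubits for 1 logical qubit(s).
Number of complete blocks = floor(424 / 18) = 23
Logical qubits = 23 * 1
= 23

23


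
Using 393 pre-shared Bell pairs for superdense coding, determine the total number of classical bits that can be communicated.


Superdense coding allows 2 classical bits per shared entangled pair.
393 pair(s) -> 2 * 393 = 786 classical bits

786


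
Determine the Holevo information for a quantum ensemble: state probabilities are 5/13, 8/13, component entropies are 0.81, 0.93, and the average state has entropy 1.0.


chi = S(rho) - sum_i p_i * S(rho_i)
Weighted entropy = 5/13 * 0.81 + 8/13 * 0.93
= 0.8838
chi = 1.0 - 0.8838
= 0.1162

0.1162


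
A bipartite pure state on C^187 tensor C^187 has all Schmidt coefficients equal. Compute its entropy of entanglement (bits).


For a maximally entangled state in d x d:
S = log2(d) = log2(187)
= 7.5469

7.5469


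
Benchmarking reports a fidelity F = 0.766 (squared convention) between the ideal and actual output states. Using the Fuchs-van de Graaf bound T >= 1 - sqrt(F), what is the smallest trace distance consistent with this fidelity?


Fuchs-van de Graaf (squared-fidelity convention): 1 - sqrt(F) <= T <= sqrt(1 - F).
Lower bound: T >= 1 - sqrt(F)
sqrt(F) = sqrt(0.766) = 0.8752
T >= 1 - 0.8752
T >= 0.1248

0.1248


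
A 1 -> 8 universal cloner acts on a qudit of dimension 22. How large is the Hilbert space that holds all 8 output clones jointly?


Output space = H^(tensor 8) where dim(H) = 22
dim = 22^8
= 484 (after 2 factors)
= 10648 (after 3 factors)
= 234256 (after 4 factors)
= 5153632 (after 5 factors)
= 113379904 (after 6 factors)
= 2494357888 (after 7 factors)
= 54875873536 (after 8 factors)
= 54875873536

54875873536


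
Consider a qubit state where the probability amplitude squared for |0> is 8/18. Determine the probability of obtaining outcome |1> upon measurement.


|alpha|^2 = 8/18 = 0.4444
|beta|^2 = 1 - 8/18 = 10/18 = 0.5556
P(|1>) = |beta|^2 = 0.5556

0.5556


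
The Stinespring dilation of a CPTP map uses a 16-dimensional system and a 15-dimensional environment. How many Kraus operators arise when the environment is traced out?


Tracing out the environment in an orthonormal basis {|i>_E} gives Kraus operators K_i = <i|_E U |0>_E.
Number of Kraus operators = dim(H_env) = d_env
= 15

15


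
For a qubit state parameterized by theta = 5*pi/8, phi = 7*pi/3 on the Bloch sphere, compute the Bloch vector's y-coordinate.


theta = 1.9635, phi = 7.3304
r_y = sin(theta)*sin(phi) = 0.9239 * 0.8660
r_y = 0.8001

0.8001


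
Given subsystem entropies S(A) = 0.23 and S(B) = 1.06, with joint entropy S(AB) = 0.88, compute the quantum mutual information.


I(A:B) = S(A) + S(B) - S(AB)
= 0.23 + 1.06 - 0.88
= 0.4100

0.4100


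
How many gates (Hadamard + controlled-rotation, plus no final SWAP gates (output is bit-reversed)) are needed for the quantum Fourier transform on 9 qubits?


Hadamard gates: 9
Controlled rotations: n*(n-1)/2 = 9*8/2 = 36
SWAP gates: 0 (omitted)
Total = 9 + 36
= 45

45


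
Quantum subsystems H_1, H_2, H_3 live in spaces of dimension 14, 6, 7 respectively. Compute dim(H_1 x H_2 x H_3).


dim(H_1 x H_2 x H_3) = 14 * 6 * 7
= 84 * 7
= 588

588


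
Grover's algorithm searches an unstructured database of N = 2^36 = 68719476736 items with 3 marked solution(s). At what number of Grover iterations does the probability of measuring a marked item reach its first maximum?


After j Grover iterations the success probability is P(j) = sin^2((2j+1)*theta), where sin(theta) = sqrt(k/N).
N = 2^36 = 68719476736, k = 3
sin(theta) = sqrt(k/N) = 6.60724948e-06
theta = arcsin(sqrt(k/N)) = 6.60724948e-06 rad
P(j) reaches its first maximum when (2j+1)*theta is as close as possible to pi/2, i.e. j = round(pi/(4*theta) - 1/2).
pi/(4*theta) - 1/2 = 118868.6551
(For comparison, the common estimate pi/4 * sqrt(N/k) = 118869.1551; the exact maximiser is used here.)
Optimal iterations = 118869

118869


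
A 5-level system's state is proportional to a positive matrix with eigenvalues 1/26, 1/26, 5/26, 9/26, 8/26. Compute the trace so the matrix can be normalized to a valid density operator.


tr(M) = sum of eigenvalues
= 1/26 + 1/26 + 5/26 + 9/26 + 8/26
= 24/26
= 0.9231

0.9231


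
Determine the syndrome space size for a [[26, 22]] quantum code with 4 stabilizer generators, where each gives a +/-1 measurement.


Each stabilizer generator gives a binary (+1 or -1) measurement outcome.
With 4 independent generators:
Total syndromes = 2^4
= 16

16


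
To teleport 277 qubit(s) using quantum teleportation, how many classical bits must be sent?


Quantum teleportation requires 2 classical bits per qubit teleported.
277 qubit(s) -> 2 * 277 = 554 classical bits

554


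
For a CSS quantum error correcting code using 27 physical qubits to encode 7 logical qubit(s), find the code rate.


Code rate R = k/n
= 7/27
= 0.2593

0.2593


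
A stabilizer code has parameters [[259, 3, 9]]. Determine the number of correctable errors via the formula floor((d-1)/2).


Code parameters: [[259, 3, 9]], distance d = 9.
Number of correctable errors = floor((d-1)/2)
= floor((9 - 1)/2)
= floor(8/2)
= 4

4


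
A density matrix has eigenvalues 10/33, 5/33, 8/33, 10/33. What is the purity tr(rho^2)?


tr(rho^2) = sum of eigenvalues squared
= (10/33)^2 + (5/33)^2 + (8/33)^2 + (10/33)^2
= (100 + 25 + 64 + 100) / 1089
= 289/1089
= 0.2654

0.2654


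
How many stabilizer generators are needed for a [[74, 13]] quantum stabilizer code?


For an [[n,k]] stabilizer code:
Number of stabilizer generators = n - k
= 74 - 13
= 61

61


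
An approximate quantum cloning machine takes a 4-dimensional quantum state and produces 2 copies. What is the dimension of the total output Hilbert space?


Output space = H^(tensor 2) where dim(H) = 4
dim = 4^2
= 16

16


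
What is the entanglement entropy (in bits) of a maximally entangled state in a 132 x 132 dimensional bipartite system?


For a maximally entangled state in d x d:
S = log2(d) = log2(132)
= 7.0444

7.0444


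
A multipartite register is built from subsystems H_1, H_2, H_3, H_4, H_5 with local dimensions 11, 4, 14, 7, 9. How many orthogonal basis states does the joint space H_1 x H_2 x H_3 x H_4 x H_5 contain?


dim(H_1 x H_2 x H_3 x H_4 x H_5) = 11 * 4 * 14 * 7 * 9
= 44 * 14 * 7 * 9
= 616 * 7 * 9
= 4312 * 9
= 38808

38808


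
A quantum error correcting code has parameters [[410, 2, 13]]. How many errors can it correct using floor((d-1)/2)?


Code parameters: [[410, 2, 13]], distance d = 13.
Number of correctable errors = floor((d-1)/2)
= floor((13 - 1)/2)
= floor(12/2)
= 6

6


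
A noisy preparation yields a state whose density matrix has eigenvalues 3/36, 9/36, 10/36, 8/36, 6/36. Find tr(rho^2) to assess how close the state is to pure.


tr(rho^2) = sum of eigenvalues squared
= (3/36)^2 + (9/36)^2 + (10/36)^2 + (8/36)^2 + (6/36)^2
= (9 + 81 + 100 + 64 + 36) / 1296
= 290/1296
= 0.2238

0.2238


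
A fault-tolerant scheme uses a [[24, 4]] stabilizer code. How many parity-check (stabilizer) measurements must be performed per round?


For an [[n,k]] stabilizer code:
Number of stabilizer generators = n - k
= 24 - 4
= 20

20


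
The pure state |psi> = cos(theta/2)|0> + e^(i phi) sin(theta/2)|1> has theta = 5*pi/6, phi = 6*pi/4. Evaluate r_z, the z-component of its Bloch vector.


theta = 2.6180, phi = 4.7124
r_z = cos(theta) = -0.8660

-0.8660


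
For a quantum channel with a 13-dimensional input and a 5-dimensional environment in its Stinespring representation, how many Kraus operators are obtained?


Tracing out the environment in an orthonormal basis {|i>_E} gives Kraus operators K_i = <i|_E U |0>_E.
Number of Kraus operators = dim(H_env) = d_env
= 5

5


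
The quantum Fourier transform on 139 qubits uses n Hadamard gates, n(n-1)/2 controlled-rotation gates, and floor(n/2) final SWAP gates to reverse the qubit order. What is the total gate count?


Hadamard gates: 139
Controlled rotations: n*(n-1)/2 = 139*138/2 = 9591
SWAP gates: floor(n/2) = floor(139/2) = 69
Total = 139 + 9591 + 69
= 9799

9799


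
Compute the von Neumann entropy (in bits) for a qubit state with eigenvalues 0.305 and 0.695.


S = -p*log2(p) - (1-p)*log2(1-p)
p = 0.3050, 1-p = 0.6950
= -0.3050 * log2(0.3050) - 0.6950 * log2(0.6950)
= -(-0.5225) - (-0.3648)
= 0.8873

0.8873


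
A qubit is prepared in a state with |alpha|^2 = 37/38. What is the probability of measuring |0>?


|alpha|^2 = 37/38 = 0.9737
|beta|^2 = 1 - 37/38 = 1/38 = 0.0263
P(|0>) = |alpha|^2 = 0.9737

0.9737


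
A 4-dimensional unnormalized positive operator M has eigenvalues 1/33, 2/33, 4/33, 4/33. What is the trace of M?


tr(M) = sum of eigenvalues
= 1/33 + 2/33 + 4/33 + 4/33
= 11/33
= 0.3333

0.3333


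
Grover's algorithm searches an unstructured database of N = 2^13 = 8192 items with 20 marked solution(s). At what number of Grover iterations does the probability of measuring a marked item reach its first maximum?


After j Grover iterations the success probability is P(j) = sin^2((2j+1)*theta), where sin(theta) = sqrt(k/N).
N = 2^13 = 8192, k = 20
sin(theta) = sqrt(k/N) = 0.04941058844
theta = arcsin(sqrt(k/N)) = 0.04943071578 rad
P(j) reaches its first maximum when (2j+1)*theta is as close as possible to pi/2, i.e. j = round(pi/(4*theta) - 1/2).
pi/(4*theta) - 1/2 = 15.3889
(For comparison, the common estimate pi/4 * sqrt(N/k) = 15.8953; the exact maximiser is used here.)
Optimal iterations = 15

15


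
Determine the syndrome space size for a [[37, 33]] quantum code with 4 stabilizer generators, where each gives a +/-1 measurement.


Each stabilizer generator gives a binary (+1 or -1) measurement outcome.
With 4 independent generators:
Total syndromes = 2^4
= 16

16


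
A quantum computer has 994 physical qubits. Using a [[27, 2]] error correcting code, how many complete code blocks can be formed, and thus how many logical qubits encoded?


Each code block uses 27 physical qubits for 2 logical qubit(s).
Number of complete blocks = floor(994 / 27) = 36
Logical qubits = 36 * 2
= 72

72


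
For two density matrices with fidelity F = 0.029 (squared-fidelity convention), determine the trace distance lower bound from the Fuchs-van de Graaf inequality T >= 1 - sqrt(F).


Fuchs-van de Graaf (squared-fidelity convention): 1 - sqrt(F) <= T <= sqrt(1 - F).
Lower bound: T >= 1 - sqrt(F)
sqrt(F) = sqrt(0.029) = 0.1703
T >= 1 - 0.1703
T >= 0.8297

0.8297


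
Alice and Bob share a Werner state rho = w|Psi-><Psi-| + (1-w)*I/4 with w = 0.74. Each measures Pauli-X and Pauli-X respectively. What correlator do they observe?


|Psi-> = (|01> - |10>)/sqrt(2)
For the pure Bell state, <X_A X_B> = -1 (Bell-state Pauli correlator).
The maximally-mixed part I/4 has tr(I/4 * P tensor P) = 0 for any traceless Pauli P.
So <X_A X_B>_rho = w * (-1) + (1 - w) * 0
= 0.74 * (-1)
= -0.7400

-0.7400


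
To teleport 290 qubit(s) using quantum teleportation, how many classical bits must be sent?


Quantum teleportation requires 2 classical bits per qubit teleported.
290 qubit(s) -> 2 * 290 = 580 classical bits

580


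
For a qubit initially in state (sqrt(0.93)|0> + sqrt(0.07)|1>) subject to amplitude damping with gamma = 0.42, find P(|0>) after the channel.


For amplitude damping with parameter gamma on state sqrt(a)|0> + sqrt(b)|1>:
alpha^2 = 0.93, beta^2 = 0.07
P(|0>) = alpha^2 + gamma * beta^2
= 0.93 + 0.42 * 0.07
= 0.93 + 0.0294
= 0.9594

0.9594


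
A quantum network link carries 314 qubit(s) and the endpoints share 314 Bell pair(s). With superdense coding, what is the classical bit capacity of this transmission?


Superdense coding allows 2 classical bits per shared entangled pair.
314 pair(s) -> 2 * 314 = 628 classical bits

628


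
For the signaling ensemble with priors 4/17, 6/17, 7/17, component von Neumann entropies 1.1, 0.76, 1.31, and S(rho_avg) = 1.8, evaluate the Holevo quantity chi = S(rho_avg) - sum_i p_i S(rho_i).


chi = S(rho) - sum_i p_i * S(rho_i)
Weighted entropy = 4/17 * 1.1 + 6/17 * 0.76 + 7/17 * 1.31
= 1.0665
chi = 1.8 - 1.0665
= 0.7335

0.7335


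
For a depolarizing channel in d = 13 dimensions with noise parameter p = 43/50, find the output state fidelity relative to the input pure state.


F = (1-p) + p/d
= (1 - 0.8600) + 0.8600/13
= 0.1400 + 0.0662
= 0.2062

0.2062


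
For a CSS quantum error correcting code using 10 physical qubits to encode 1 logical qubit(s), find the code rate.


Code rate R = k/n
= 1/10
= 0.1000

0.1000


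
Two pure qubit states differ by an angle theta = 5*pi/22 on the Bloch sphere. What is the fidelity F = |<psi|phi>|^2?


For states separated by angle theta on Bloch sphere:
F = cos^2(theta/2)
theta = 5*pi/22 = 0.7140
theta/2 = 0.3570
cos(theta/2) = 0.9369
F = 0.8779

0.8779


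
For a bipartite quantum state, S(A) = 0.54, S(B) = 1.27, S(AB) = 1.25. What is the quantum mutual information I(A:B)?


I(A:B) = S(A) + S(B) - S(AB)
= 0.54 + 1.27 - 1.25
= 0.5600

0.5600


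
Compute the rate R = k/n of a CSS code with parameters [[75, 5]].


Code rate R = k/n
= 5/75
= 0.0667

0.0667


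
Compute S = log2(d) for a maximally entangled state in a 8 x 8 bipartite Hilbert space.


For a maximally entangled state in d x d:
S = log2(d) = log2(8)
= 3.0000

3.0000


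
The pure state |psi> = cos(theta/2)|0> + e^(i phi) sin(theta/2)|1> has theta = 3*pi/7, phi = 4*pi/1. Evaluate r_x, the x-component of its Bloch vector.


theta = 1.3464, phi = 12.5664
r_x = sin(theta)*cos(phi) = 0.9749 * 1.0000
r_x = 0.9749

0.9749


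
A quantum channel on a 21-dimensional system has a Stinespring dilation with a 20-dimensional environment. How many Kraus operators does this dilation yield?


Tracing out the environment in an orthonormal basis {|i>_E} gives Kraus operators K_i = <i|_E U |0>_E.
Number of Kraus operators = dim(H_env) = d_env
= 20

20


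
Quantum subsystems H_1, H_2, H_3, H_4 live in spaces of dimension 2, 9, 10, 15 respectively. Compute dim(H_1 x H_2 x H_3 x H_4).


dim(H_1 x H_2 x H_3 x H_4) = 2 * 9 * 10 * 15
= 18 * 10 * 15
= 180 * 15
= 2700

2700


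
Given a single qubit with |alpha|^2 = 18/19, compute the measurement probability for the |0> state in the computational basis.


|alpha|^2 = 18/19 = 0.9474
|beta|^2 = 1 - 18/19 = 1/19 = 0.0526
P(|0>) = |alpha|^2 = 0.9474

0.9474


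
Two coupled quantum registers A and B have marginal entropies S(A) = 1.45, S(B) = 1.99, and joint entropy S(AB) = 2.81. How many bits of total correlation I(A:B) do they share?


I(A:B) = S(A) + S(B) - S(AB)
= 1.45 + 1.99 - 2.81
= 0.6300

0.6300


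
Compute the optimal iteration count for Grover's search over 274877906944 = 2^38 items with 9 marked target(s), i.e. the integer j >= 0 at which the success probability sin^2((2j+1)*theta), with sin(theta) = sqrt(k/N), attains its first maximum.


After j Grover iterations the success probability is P(j) = sin^2((2j+1)*theta), where sin(theta) = sqrt(k/N).
N = 2^38 = 274877906944, k = 9
sin(theta) = sqrt(k/N) = 5.722045898e-06
theta = arcsin(sqrt(k/N)) = 5.722045898e-06 rad
P(j) reaches its first maximum when (2j+1)*theta is as close as possible to pi/2, i.e. j = round(pi/(4*theta) - 1/2).
pi/(4*theta) - 1/2 = 137257.7774
(For comparison, the common estimate pi/4 * sqrt(N/k) = 137258.2774; the exact maximiser is used here.)
Optimal iterations = 137258

137258


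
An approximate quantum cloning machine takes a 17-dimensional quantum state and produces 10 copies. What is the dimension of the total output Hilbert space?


Output space = H^(tensor 10) where dim(H) = 17
dim = 17^10
= 289 (after 2 factors)
= 4913 (after 3 factors)
= 83521 (after 4 factors)
= 1419857 (after 5 factors)
= 24137569 (after 6 factors)
= 410338673 (after 7 factors)
= 6975757441 (after 8 factors)
= 118587876497 (after 9 factors)
= 2015993900449 (after 10 factors)
= 2015993900449

2015993900449
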